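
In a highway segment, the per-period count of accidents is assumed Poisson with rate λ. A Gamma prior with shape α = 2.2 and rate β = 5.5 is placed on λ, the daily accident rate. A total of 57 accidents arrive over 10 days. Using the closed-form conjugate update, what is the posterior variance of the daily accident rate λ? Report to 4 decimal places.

With a Gamma(shape α, rate β) prior, the Poisson likelihood is conjugate: the posterior is Gamma(α + ΣXᵢ, β + n).
Posterior: Gamma(α+S, β+n) = Gamma(2.2+57, 5.5+10) = Gamma(59.2, 15.5).
Var = α/β² = 59.2/15.5² = 0.2464.

0.2464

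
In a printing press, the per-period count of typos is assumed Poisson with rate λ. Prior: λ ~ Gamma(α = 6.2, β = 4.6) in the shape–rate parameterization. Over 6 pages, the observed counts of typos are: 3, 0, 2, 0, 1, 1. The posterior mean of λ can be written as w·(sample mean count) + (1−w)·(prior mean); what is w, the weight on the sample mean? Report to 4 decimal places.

0.5660

With a Gamma(shape α, rate β) prior, the Poisson likelihood is conjugate: the posterior is Gamma(α + ΣXᵢ, β + n).
Posterior mean = (α₀+S)/(β₀+n) = [n/(β₀+n)]·(S/n) + [β₀/(β₀+n)]·(α₀/β₀), so only n and β₀ enter the weight.
Weight on data w = n/(β₀+n) = 6/(4.6+6) = 6/10.6 = 0.5660.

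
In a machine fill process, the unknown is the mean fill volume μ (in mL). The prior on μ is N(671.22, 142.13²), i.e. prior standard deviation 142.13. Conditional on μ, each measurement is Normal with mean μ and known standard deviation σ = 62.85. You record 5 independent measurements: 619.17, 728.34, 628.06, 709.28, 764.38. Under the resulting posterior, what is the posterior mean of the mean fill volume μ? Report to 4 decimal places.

For Normal data with known variance σ², a Normal(μ₀, σ₀²) prior on μ is conjugate. Posterior precision = 1/σ₀² + n/σ²; posterior mean is the precision-weighted average of μ₀ and x̄.
Σxᵢ = 619.17 + 728.34 + 628.06 + 709.28 + 764.38 = 3449.23, so n·x̄ = 3449.23.
σ₀² = 142.13² = 20200.9369, σ² = 62.85² = 3950.1225; σ² + n·σ₀² = 3950.1225 + 5·20200.9369 = 104954.807.
Posterior mean = (μ₀/σ₀² + n·x̄/σ²)/(1/σ₀² + n/σ²) = (σ²·μ₀ + σ₀²·n·x̄)/(σ² + n·σ₀²) = (3950.1225·671.22 + 20200.9369·3449.23)/104954.807 = 72329078.808037/104954.807 = 689.1450.

689.1450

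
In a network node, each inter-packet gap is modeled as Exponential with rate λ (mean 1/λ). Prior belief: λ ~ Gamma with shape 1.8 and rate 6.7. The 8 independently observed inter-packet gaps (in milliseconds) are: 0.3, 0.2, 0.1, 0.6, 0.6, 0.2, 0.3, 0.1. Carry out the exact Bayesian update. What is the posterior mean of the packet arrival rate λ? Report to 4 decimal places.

With a Gamma(shape α, rate β) prior on the exponential rate λ, the posterior after n observations with total T = Σxᵢ is Gamma(α+n, β+T).
Sum of observations T = 2.4 milliseconds; n = 8.
Posterior: Gamma(1.8+8, 6.7+2.4) = Gamma(9.8, 9.1).
Posterior mean of λ = α/β = 9.8/9.1 = 1.0769.

1.0769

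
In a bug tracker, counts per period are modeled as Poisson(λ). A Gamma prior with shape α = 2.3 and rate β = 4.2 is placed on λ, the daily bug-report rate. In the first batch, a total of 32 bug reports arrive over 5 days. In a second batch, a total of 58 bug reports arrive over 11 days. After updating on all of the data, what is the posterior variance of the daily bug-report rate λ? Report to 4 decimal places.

With a Gamma(shape α, rate β) prior, the Poisson likelihood is conjugate: the posterior is Gamma(α + ΣXᵢ, β + n).
After batch 1: Gamma(α+S, β+n) = Gamma(2.3+32, 4.2+5) = Gamma(34.3, 9.2).
After batch 2: Gamma(α+S, β+n) = Gamma(34.3+58, 9.2+11) = Gamma(92.3, 20.2).
Var = α/β² = 92.3/20.2² = 0.2262.

0.2262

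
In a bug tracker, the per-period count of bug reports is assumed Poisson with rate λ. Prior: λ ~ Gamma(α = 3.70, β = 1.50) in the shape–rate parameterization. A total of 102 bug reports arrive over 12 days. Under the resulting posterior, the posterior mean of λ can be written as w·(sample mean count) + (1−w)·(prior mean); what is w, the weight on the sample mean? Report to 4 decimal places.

With a Gamma(shape α, rate β) prior, the Poisson likelihood is conjugate: the posterior is Gamma(α + ΣXᵢ, β + n).
Posterior mean = (α₀+S)/(β₀+n) = [n/(β₀+n)]·(S/n) + [β₀/(β₀+n)]·(α₀/β₀), so only n and β₀ enter the weight.
Weight on data w = n/(β₀+n) = 12/(1.50+12) = 12/13.50 = 0.8889.

0.8889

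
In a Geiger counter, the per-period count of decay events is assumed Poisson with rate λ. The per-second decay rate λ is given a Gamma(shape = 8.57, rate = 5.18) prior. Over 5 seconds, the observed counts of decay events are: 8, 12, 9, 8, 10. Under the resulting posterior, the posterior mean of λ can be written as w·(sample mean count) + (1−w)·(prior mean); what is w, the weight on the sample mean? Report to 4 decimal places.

With a Gamma(shape α, rate β) prior, the Poisson likelihood is conjugate: the posterior is Gamma(α + ΣXᵢ, β + n).
Posterior mean = (α₀+S)/(β₀+n) = [n/(β₀+n)]·(S/n) + [β₀/(β₀+n)]·(α₀/β₀), so only n and β₀ enter the weight.
Weight on data w = n/(β₀+n) = 5/(5.18+5) = 5/10.18 = 0.4912.

0.4912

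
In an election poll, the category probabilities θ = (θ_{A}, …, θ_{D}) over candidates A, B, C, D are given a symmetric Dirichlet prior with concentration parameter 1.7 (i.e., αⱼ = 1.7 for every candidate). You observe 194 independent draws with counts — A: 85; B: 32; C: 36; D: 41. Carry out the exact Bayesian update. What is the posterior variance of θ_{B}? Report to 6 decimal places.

The Dirichlet prior is conjugate to the Multinomial likelihood: each posterior αⱼ = prior αⱼ + observed count nⱼ.
Posterior concentration: (86.7, 33.7, 37.7, 42.7), total = 200.8.
Var[θ_j] = α_j(Σα−α_j)/((Σα)²(Σα+1)) = 33.7·167.1/(200.8²·201.8) = 0.000692.

0.000692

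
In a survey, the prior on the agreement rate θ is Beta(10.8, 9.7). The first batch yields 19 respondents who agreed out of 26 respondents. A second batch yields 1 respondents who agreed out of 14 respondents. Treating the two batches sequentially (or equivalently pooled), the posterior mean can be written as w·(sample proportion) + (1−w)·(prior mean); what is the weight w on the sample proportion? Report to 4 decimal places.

The Beta prior is conjugate to a Binomial/Bernoulli likelihood; the update adds successes to α and failures to β.
Total number of respondents: n = 26 + 14 = 40.
Posterior mean = (α₀+k)/(α₀+β₀+n) = [n/(α₀+β₀+n)]·(k/n) + [(α₀+β₀)/(α₀+β₀+n)]·α₀/(α₀+β₀), so only n and the prior enter the weight.
The weight on the data is w = n/(α₀+β₀+n) = 40/(10.8+9.7+40) = 40/60.5 = 0.6612.

0.6612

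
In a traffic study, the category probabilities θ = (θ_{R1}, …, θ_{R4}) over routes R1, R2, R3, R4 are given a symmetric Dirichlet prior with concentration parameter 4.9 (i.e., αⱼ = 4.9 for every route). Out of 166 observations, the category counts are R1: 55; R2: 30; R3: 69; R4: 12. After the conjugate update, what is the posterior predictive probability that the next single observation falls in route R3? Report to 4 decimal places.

0.3982

The Dirichlet prior is conjugate to the Multinomial likelihood: each posterior αⱼ = prior αⱼ + observed count nⱼ.
Posterior concentration: (59.9, 34.9, 73.9, 16.9), total = 185.6.
P(next = R3 | data) = α_{R3}/Σα = 0.3982.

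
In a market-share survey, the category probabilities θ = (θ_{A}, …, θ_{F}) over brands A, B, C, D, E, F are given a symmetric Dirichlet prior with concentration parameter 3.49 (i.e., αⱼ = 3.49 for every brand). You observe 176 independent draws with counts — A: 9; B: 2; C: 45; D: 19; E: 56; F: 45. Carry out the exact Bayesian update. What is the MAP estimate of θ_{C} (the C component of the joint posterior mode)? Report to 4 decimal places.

0.2487

The Dirichlet prior is conjugate to the Multinomial likelihood: each posterior αⱼ = prior αⱼ + observed count nⱼ.
Posterior concentration: (12.49, 5.49, 48.49, 22.49, 59.49, 48.49), total = 196.94.
Joint mode component: (α_{C}−1)/(Σα−K) = 47.49/190.94 = 0.2487.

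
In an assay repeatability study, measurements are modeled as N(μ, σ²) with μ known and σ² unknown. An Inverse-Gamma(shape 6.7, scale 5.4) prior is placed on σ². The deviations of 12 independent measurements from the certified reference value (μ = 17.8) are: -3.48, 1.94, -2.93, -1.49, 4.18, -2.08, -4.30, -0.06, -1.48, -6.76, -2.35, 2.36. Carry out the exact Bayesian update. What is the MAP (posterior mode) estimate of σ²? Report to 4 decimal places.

4.9909

With known mean μ and an Inverse-Gamma(α, β) prior on σ², the Normal likelihood is conjugate: posterior is Inv-Gamma(α + n/2, β + Σ(xᵢ−μ)²/2).
Σ(xᵢ−μ)² = (-3.48)² + (1.94)² + (-2.93)² + (-1.49)² + (4.18)² + (-2.08)² + (-4.30)² + (-0.06)² + (-1.48)² + (-6.76)² + (-2.35)² + (2.36)² = 125.9515.
Posterior: Inv-Gamma(6.7 + 12/2, 5.4 + 125.9515/2) = Inv-Gamma(12.70, 68.37575).
Mode = β/(α+1) = 68.37575/13.70 = 4.9909.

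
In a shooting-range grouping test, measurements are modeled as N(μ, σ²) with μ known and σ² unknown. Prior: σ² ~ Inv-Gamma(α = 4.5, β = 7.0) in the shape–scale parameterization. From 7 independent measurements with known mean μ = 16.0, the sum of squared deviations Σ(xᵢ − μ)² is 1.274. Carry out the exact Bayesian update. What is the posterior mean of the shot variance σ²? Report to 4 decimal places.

With known mean μ and an Inverse-Gamma(α, β) prior on σ², the Normal likelihood is conjugate: posterior is Inv-Gamma(α + n/2, β + Σ(xᵢ−μ)²/2).
Posterior: Inv-Gamma(4.5 + 7/2, 7.0 + 1.274/2) = Inv-Gamma(8.00, 7.6370).
E[σ²|data] = β/(α−1) = 7.6370/7.00 = 1.0910.

1.0910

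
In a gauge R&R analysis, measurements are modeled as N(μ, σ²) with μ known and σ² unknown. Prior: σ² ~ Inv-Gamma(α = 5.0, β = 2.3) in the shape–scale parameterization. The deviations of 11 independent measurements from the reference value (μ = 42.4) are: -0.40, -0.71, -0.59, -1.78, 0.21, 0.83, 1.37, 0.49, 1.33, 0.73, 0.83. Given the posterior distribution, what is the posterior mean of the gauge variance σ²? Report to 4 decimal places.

0.7695

With known mean μ and an Inverse-Gamma(α, β) prior on σ², the Normal likelihood is conjugate: posterior is Inv-Gamma(α + n/2, β + Σ(xᵢ−μ)²/2).
Σ(xᵢ−μ)² = (-0.40)² + (-0.71)² + (-0.59)² + (-1.78)² + (0.21)² + (0.83)² + (1.37)² + (0.49)² + (1.33)² + (0.73)² + (0.83)² = 10.0213.
Posterior: Inv-Gamma(5.0 + 11/2, 2.3 + 10.0213/2) = Inv-Gamma(10.50, 7.31065).
E[σ²|data] = β/(α−1) = 7.31065/9.50 = 0.7695.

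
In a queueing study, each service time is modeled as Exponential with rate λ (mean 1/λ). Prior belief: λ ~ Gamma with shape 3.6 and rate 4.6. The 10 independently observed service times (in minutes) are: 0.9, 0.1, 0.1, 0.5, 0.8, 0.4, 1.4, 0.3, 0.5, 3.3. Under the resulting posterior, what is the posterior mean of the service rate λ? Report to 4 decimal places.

With a Gamma(shape α, rate β) prior on the exponential rate λ, the posterior after n observations with total T = Σxᵢ is Gamma(α+n, β+T).
Sum of observations T = 8.3 minutes; n = 10.
Posterior: Gamma(3.6+10, 4.6+8.3) = Gamma(13.6, 12.9).
Posterior mean of λ = α/β = 13.6/12.9 = 1.0543.

1.0543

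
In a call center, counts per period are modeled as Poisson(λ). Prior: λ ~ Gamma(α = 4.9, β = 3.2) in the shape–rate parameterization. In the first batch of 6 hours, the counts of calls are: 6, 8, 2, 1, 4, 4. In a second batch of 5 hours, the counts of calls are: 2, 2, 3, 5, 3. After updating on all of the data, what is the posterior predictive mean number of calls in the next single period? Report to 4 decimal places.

3.1620

With a Gamma(shape α, rate β) prior, the Poisson likelihood is conjugate: the posterior is Gamma(α + ΣXᵢ, β + n).
Batch 1: sum of counts S = 25 over n = 6 hours.
After batch 1: Gamma(α+S, β+n) = Gamma(4.9+25, 3.2+6) = Gamma(29.9, 9.2).
Batch 2: sum of counts S = 15 over n = 5 hours.
After batch 2: Gamma(α+S, β+n) = Gamma(29.9+15, 9.2+5) = Gamma(44.9, 14.2).
The predictive distribution for one future period is NegBinom with mean α/β = 3.1620.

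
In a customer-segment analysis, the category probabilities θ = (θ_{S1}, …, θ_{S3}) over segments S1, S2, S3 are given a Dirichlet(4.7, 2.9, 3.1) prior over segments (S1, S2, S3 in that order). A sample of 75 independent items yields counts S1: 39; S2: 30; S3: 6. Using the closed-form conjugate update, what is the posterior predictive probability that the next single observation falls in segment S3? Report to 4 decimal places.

The Dirichlet prior is conjugate to the Multinomial likelihood: each posterior αⱼ = prior αⱼ + observed count nⱼ.
Posterior concentration: (43.7, 32.9, 9.1), total = 85.7.
P(next = S3 | data) = α_{S3}/Σα = 0.1062.

0.1062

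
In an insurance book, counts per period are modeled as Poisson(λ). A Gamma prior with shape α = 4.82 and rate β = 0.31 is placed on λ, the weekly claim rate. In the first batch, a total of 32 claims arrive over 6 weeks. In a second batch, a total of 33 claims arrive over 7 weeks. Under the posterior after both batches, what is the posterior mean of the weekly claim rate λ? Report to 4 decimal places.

With a Gamma(shape α, rate β) prior, the Poisson likelihood is conjugate: the posterior is Gamma(α + ΣXᵢ, β + n).
After batch 1: Gamma(α+S, β+n) = Gamma(4.82+32, 0.31+6) = Gamma(36.82, 6.31).
After batch 2: Gamma(α+S, β+n) = Gamma(36.82+33, 6.31+7) = Gamma(69.82, 13.31).
Posterior mean = α/β = 69.82/13.31 = 5.2457.

5.2457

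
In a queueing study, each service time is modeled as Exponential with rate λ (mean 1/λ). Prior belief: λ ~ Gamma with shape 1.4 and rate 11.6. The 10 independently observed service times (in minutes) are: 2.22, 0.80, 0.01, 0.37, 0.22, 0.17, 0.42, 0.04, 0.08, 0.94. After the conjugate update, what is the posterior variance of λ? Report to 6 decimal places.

With a Gamma(shape α, rate β) prior on the exponential rate λ, the posterior after n observations with total T = Σxᵢ is Gamma(α+n, β+T).
Sum of observations T = 5.27 minutes; n = 10.
Posterior: Gamma(1.4+10, 11.6+5.27) = Gamma(11.4, 16.87).
Var = α/β² = 0.040057.

0.040057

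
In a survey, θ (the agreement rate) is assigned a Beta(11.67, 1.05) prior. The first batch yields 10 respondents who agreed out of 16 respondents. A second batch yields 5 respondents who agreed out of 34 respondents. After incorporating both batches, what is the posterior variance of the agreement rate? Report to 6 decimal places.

0.003836

The Beta prior is conjugate to a Binomial/Bernoulli likelihood; the update adds successes to α and failures to β.
After batch 1: Beta(11.67+10, 1.05+6) = Beta(21.67, 7.05).
After batch 2: Beta(21.67+5, 7.05+29) = Beta(26.67, 36.05).
Var = αβ/((α+β)²(α+β+1)) = 26.67·36.05/(62.72²·63.72) = 0.003836.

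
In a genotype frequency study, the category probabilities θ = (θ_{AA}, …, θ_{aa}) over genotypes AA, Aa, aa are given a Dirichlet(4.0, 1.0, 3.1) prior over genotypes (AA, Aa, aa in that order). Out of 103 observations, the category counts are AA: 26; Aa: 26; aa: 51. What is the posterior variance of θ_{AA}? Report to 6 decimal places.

0.001758

The Dirichlet prior is conjugate to the Multinomial likelihood: each posterior αⱼ = prior αⱼ + observed count nⱼ.
Posterior concentration: (30.0, 27.0, 54.1), total = 111.1.
Var[θ_j] = α_j(Σα−α_j)/((Σα)²(Σα+1)) = 30.0·81.1/(111.1²·112.1) = 0.001758.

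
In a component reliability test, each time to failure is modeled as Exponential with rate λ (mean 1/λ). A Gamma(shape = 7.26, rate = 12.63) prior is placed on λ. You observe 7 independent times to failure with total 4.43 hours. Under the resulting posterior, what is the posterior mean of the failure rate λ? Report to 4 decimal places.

With a Gamma(shape α, rate β) prior on the exponential rate λ, the posterior after n observations with total T = Σxᵢ is Gamma(α+n, β+T).
Posterior: Gamma(7.26+7, 12.63+4.43) = Gamma(14.26, 17.06).
Posterior mean of λ = α/β = 14.26/17.06 = 0.8359.

0.8359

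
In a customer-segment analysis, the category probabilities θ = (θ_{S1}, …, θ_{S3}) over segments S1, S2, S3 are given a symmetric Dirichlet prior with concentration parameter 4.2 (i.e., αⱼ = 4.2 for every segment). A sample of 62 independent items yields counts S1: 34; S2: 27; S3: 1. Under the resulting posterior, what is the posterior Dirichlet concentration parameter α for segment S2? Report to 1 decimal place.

The Dirichlet prior is conjugate to the Multinomial likelihood: each posterior αⱼ = prior αⱼ + observed count nⱼ.
Posterior concentration: (38.2, 31.2, 5.2), total = 74.6.
α_{S2} = 4.2 + 27 = 31.2.

31.2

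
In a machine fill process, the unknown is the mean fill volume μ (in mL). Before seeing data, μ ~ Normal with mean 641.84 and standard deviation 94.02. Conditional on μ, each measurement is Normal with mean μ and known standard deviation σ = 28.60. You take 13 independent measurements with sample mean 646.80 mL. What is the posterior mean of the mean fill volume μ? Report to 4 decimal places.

For Normal data with known variance σ², a Normal(μ₀, σ₀²) prior on μ is conjugate. Posterior precision = 1/σ₀² + n/σ²; posterior mean is the precision-weighted average of μ₀ and x̄.
n·x̄ = 13·646.80 = 8408.4.
σ₀² = 94.02² = 8839.7604, σ² = 28.60² = 817.96; σ² + n·σ₀² = 817.96 + 13·8839.7604 = 115734.8452.
Posterior mean = (μ₀/σ₀² + n·x̄/σ²)/(1/σ₀² + n/σ²) = (σ²·μ₀ + σ₀²·n·x̄)/(σ² + n·σ₀²) = (817.96·641.84 + 8839.7604·8408.4)/115734.8452 = 74853240.79376/115734.8452 = 646.7649.

646.7649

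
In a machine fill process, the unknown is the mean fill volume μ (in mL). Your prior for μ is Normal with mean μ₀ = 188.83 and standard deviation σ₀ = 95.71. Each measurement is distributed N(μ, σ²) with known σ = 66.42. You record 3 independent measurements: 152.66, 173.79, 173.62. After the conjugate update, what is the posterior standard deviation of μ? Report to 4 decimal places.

35.5967

For Normal data with known variance σ², a Normal(μ₀, σ₀²) prior on μ is conjugate. Posterior precision = 1/σ₀² + n/σ²; posterior mean is the precision-weighted average of μ₀ and x̄.
σ₀² = 95.71² = 9160.4041, σ² = 66.42² = 4411.6164; σ² + n·σ₀² = 4411.6164 + 3·9160.4041 = 31892.8287.
Posterior precision = 1/σ₀² + n/σ² = 1/9160.4041 + 3/4411.6164 = (σ² + n·σ₀²)/(σ₀²σ²) = 31892.8287/(9160.4041·4411.6164); posterior variance σₙ² = σ₀²σ²/(σ² + n·σ₀²) = 9160.4041·4411.6164/31892.8287 = 1267.124636.
Posterior SD = √σₙ² = √(9160.4041·4411.6164/31892.8287) = 35.5967.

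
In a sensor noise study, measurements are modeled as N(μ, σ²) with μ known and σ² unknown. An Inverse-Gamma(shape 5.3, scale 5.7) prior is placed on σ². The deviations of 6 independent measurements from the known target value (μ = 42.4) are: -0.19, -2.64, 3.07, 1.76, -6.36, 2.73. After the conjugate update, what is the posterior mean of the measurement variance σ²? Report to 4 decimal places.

With known mean μ and an Inverse-Gamma(α, β) prior on σ², the Normal likelihood is conjugate: posterior is Inv-Gamma(α + n/2, β + Σ(xᵢ−μ)²/2).
Σ(xᵢ−μ)² = (-0.19)² + (-2.64)² + (3.07)² + (1.76)² + (-6.36)² + (2.73)² = 67.4307.
Posterior: Inv-Gamma(5.3 + 6/2, 5.7 + 67.4307/2) = Inv-Gamma(8.30, 39.41535).
E[σ²|data] = β/(α−1) = 39.41535/7.30 = 5.3994.

5.3994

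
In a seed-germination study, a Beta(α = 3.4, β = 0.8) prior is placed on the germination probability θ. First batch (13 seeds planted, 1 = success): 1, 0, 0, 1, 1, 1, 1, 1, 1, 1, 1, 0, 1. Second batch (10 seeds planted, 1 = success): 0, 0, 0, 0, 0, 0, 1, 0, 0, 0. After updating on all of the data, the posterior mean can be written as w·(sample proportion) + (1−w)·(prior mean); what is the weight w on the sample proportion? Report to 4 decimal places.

The Beta prior is conjugate to a Binomial/Bernoulli likelihood; the update adds successes to α and failures to β.
Total number of seeds planted: n = 13 + 10 = 23.
Posterior mean = (α₀+k)/(α₀+β₀+n) = [n/(α₀+β₀+n)]·(k/n) + [(α₀+β₀)/(α₀+β₀+n)]·α₀/(α₀+β₀), so only n and the prior enter the weight.
The weight on the data is w = n/(α₀+β₀+n) = 23/(3.4+0.8+23) = 23/27.2 = 0.8456.

0.8456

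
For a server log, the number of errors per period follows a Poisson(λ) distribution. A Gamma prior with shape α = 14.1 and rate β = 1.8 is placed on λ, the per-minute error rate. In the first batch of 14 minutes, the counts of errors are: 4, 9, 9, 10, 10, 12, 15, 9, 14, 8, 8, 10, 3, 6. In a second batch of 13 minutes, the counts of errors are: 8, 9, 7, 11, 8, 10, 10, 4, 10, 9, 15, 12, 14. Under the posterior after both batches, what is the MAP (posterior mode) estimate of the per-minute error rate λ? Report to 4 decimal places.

With a Gamma(shape α, rate β) prior, the Poisson likelihood is conjugate: the posterior is Gamma(α + ΣXᵢ, β + n).
Batch 1: sum of counts S = 127 over n = 14 minutes.
After batch 1: Gamma(α+S, β+n) = Gamma(14.1+127, 1.8+14) = Gamma(141.1, 15.8).
Batch 2: sum of counts S = 127 over n = 13 minutes.
After batch 2: Gamma(α+S, β+n) = Gamma(141.1+127, 15.8+13) = Gamma(268.1, 28.8).
Mode of Gamma(α,β) for α≥1 is (α−1)/β = 267.1/28.8 = 9.2743.

9.2743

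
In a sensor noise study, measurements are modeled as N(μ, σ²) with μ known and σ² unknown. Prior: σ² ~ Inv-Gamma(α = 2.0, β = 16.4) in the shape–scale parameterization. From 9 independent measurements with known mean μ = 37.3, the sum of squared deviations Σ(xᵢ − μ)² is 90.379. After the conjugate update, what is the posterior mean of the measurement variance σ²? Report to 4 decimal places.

With known mean μ and an Inverse-Gamma(α, β) prior on σ², the Normal likelihood is conjugate: posterior is Inv-Gamma(α + n/2, β + Σ(xᵢ−μ)²/2).
Posterior: Inv-Gamma(2.0 + 9/2, 16.4 + 90.379/2) = Inv-Gamma(6.50, 61.5895).
E[σ²|data] = β/(α−1) = 61.5895/5.50 = 11.1981.

11.1981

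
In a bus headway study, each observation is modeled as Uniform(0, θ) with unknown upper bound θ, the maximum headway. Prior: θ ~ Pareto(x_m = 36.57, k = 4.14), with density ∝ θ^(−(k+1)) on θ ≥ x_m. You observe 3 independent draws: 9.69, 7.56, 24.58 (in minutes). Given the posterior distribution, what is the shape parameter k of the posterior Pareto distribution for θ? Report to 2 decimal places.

7.14

A Pareto(scale x_m, shape k) prior on the upper bound θ of Uniform(0, θ) is conjugate: posterior is Pareto(max(x_m, max xᵢ), k + n).
Sample maximum = 24.58; prior scale x_m = 36.57 → posterior scale = max = 36.57.
Posterior shape = 4.14 + 3 = 7.14.
Posterior shape k = 7.14.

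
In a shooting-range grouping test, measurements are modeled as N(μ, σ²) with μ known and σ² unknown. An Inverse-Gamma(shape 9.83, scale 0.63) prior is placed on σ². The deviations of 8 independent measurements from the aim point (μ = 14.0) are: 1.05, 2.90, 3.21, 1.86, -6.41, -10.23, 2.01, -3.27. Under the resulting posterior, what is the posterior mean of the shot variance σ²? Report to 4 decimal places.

7.2101

With known mean μ and an Inverse-Gamma(α, β) prior on σ², the Normal likelihood is conjugate: posterior is Inv-Gamma(α + n/2, β + Σ(xᵢ−μ)²/2).
Σ(xᵢ−μ)² = (1.05)² + (2.90)² + (3.21)² + (1.86)² + (-6.41)² + (-10.23)² + (2.01)² + (-3.27)² = 183.7502.
Posterior: Inv-Gamma(9.83 + 8/2, 0.63 + 183.7502/2) = Inv-Gamma(13.83, 92.50510).
E[σ²|data] = β/(α−1) = 92.50510/12.83 = 7.2101.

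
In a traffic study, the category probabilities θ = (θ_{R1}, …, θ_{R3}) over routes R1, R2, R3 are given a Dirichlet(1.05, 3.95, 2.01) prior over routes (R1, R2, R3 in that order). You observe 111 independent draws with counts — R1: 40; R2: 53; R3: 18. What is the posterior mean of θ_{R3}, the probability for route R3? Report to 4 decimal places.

The Dirichlet prior is conjugate to the Multinomial likelihood: each posterior αⱼ = prior αⱼ + observed count nⱼ.
Posterior concentration: (41.05, 56.95, 20.01), total = 118.01.
E[θ_{R3}|data] = α_{R3}/Σα = 20.01/118.01 = 0.1696.

0.1696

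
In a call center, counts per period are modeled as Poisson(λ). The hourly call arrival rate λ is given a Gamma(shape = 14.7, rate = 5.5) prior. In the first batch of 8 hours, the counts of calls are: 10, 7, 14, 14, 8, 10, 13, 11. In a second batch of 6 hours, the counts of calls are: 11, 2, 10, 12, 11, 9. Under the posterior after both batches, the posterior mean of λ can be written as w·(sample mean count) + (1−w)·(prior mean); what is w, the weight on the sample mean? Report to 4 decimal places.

With a Gamma(shape α, rate β) prior, the Poisson likelihood is conjugate: the posterior is Gamma(α + ΣXᵢ, β + n).
Total number of hours: n = 8 + 6 = 14.
Posterior mean = (α₀+S)/(β₀+n) = [n/(β₀+n)]·(S/n) + [β₀/(β₀+n)]·(α₀/β₀), so only n and β₀ enter the weight.
Weight on data w = n/(β₀+n) = 14/(5.5+14) = 14/19.5 = 0.7179.

0.7179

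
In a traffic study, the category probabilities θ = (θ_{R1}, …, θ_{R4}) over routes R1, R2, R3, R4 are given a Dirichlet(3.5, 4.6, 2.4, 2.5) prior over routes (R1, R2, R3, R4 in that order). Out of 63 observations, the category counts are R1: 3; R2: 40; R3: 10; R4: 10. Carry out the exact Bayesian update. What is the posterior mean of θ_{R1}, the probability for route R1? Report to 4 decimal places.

The Dirichlet prior is conjugate to the Multinomial likelihood: each posterior αⱼ = prior αⱼ + observed count nⱼ.
Posterior concentration: (6.5, 44.6, 12.4, 12.5), total = 76.0.
E[θ_{R1}|data] = α_{R1}/Σα = 6.5/76.0 = 0.0855.

0.0855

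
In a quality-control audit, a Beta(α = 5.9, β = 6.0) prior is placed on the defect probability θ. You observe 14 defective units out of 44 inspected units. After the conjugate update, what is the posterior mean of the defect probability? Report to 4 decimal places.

The Beta prior is conjugate to a Binomial/Bernoulli likelihood; the update adds successes to α and failures to β.
Posterior: Beta(α+k, β+n−k) = Beta(5.9+14, 6.0+30) = Beta(19.9, 36.0).
Posterior mean = α/(α+β) = 19.9/55.9 = 0.3560.

0.3560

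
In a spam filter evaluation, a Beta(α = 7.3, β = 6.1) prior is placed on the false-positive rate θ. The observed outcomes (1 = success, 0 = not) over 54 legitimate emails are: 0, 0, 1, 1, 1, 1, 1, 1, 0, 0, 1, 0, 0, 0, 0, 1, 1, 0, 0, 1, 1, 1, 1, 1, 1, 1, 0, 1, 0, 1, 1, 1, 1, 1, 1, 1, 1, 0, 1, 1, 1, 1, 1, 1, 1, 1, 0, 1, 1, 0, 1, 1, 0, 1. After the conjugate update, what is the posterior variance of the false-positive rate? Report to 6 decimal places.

0.003222

The Beta prior is conjugate to a Binomial/Bernoulli likelihood; the update adds successes to α and failures to β.
Posterior: Beta(α+k, β+n−k) = Beta(7.3+38, 6.1+16) = Beta(45.3, 22.1).
Var = αβ/((α+β)²(α+β+1)) = 45.3·22.1/(67.4²·68.4) = 0.003222.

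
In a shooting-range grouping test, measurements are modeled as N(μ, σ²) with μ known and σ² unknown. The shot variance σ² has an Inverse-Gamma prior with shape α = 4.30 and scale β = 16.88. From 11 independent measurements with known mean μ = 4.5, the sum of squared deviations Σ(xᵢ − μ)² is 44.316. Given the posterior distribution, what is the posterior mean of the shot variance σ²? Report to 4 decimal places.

With known mean μ and an Inverse-Gamma(α, β) prior on σ², the Normal likelihood is conjugate: posterior is Inv-Gamma(α + n/2, β + Σ(xᵢ−μ)²/2).
Posterior: Inv-Gamma(4.30 + 11/2, 16.88 + 44.316/2) = Inv-Gamma(9.80, 39.0380).
E[σ²|data] = β/(α−1) = 39.0380/8.80 = 4.4361.

4.4361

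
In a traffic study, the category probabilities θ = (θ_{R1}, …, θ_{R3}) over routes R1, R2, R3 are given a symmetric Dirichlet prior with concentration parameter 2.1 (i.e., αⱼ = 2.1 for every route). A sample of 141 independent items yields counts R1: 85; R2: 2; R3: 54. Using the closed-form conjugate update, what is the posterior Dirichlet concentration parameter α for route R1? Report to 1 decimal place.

87.1

The Dirichlet prior is conjugate to the Multinomial likelihood: each posterior αⱼ = prior αⱼ + observed count nⱼ.
Posterior concentration: (87.1, 4.1, 56.1), total = 147.3.
α_{R1} = 2.1 + 85 = 87.1.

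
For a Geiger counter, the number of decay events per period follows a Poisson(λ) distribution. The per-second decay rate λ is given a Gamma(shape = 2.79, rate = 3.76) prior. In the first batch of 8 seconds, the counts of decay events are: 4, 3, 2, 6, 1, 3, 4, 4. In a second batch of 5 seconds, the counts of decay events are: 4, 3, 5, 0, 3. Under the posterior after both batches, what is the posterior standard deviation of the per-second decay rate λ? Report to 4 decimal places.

0.3993

With a Gamma(shape α, rate β) prior, the Poisson likelihood is conjugate: the posterior is Gamma(α + ΣXᵢ, β + n).
Batch 1: sum of counts S = 27 over n = 8 seconds.
After batch 1: Gamma(α+S, β+n) = Gamma(2.79+27, 3.76+8) = Gamma(29.79, 11.76).
Batch 2: sum of counts S = 15 over n = 5 seconds.
After batch 2: Gamma(α+S, β+n) = Gamma(29.79+15, 11.76+5) = Gamma(44.79, 16.76).
SD = √α/β = √44.79/16.76 = 0.3993.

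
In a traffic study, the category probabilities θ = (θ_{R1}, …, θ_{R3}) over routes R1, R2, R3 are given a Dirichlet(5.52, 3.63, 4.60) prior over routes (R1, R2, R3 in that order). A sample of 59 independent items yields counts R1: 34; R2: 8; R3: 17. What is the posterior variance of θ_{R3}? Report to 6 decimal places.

The Dirichlet prior is conjugate to the Multinomial likelihood: each posterior αⱼ = prior αⱼ + observed count nⱼ.
Posterior concentration: (39.52, 11.63, 21.60), total = 72.75.
Var[θ_j] = α_j(Σα−α_j)/((Σα)²(Σα+1)) = 21.60·51.15/(72.75²·73.75) = 0.002831.

0.002831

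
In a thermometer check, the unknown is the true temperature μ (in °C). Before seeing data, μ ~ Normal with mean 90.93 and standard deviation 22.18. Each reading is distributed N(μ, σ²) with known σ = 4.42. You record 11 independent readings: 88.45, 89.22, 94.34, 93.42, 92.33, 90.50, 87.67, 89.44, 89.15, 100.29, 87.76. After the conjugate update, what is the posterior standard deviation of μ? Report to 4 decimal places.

1.3303

For Normal data with known variance σ², a Normal(μ₀, σ₀²) prior on μ is conjugate. Posterior precision = 1/σ₀² + n/σ²; posterior mean is the precision-weighted average of μ₀ and x̄.
σ₀² = 22.18² = 491.9524, σ² = 4.42² = 19.5364; σ² + n·σ₀² = 19.5364 + 11·491.9524 = 5431.0128.
Posterior precision = 1/σ₀² + n/σ² = 1/491.9524 + 11/19.5364 = (σ² + n·σ₀²)/(σ₀²σ²) = 5431.0128/(491.9524·19.5364); posterior variance σₙ² = σ₀²σ²/(σ² + n·σ₀²) = 491.9524·19.5364/5431.0128 = 1.769648.
Posterior SD = √σₙ² = √(491.9524·19.5364/5431.0128) = 1.3303.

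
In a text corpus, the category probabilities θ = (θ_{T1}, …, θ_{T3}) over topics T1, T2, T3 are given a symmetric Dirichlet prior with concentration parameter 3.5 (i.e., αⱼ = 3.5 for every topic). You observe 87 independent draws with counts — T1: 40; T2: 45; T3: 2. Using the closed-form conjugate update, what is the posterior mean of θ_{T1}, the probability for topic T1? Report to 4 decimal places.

0.4462

The Dirichlet prior is conjugate to the Multinomial likelihood: each posterior αⱼ = prior αⱼ + observed count nⱼ.
Posterior concentration: (43.5, 48.5, 5.5), total = 97.5.
E[θ_{T1}|data] = α_{T1}/Σα = 43.5/97.5 = 0.4462.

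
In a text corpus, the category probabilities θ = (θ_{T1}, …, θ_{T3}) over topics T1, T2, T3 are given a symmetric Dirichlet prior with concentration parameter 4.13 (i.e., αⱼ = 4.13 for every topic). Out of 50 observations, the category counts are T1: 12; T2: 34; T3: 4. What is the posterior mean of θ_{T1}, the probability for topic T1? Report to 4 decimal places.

The Dirichlet prior is conjugate to the Multinomial likelihood: each posterior αⱼ = prior αⱼ + observed count nⱼ.
Posterior concentration: (16.13, 38.13, 8.13), total = 62.39.
E[θ_{T1}|data] = α_{T1}/Σα = 16.13/62.39 = 0.2585.

0.2585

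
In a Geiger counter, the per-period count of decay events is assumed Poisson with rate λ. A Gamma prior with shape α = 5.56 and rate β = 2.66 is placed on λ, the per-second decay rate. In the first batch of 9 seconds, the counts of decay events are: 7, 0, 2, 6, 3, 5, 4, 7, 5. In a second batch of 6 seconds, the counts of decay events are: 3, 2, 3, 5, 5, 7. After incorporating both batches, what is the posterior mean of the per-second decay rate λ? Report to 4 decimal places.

3.9388

With a Gamma(shape α, rate β) prior, the Poisson likelihood is conjugate: the posterior is Gamma(α + ΣXᵢ, β + n).
Batch 1: sum of counts S = 39 over n = 9 seconds.
After batch 1: Gamma(α+S, β+n) = Gamma(5.56+39, 2.66+9) = Gamma(44.56, 11.66).
Batch 2: sum of counts S = 25 over n = 6 seconds.
After batch 2: Gamma(α+S, β+n) = Gamma(44.56+25, 11.66+6) = Gamma(69.56, 17.66).
Posterior mean = α/β = 69.56/17.66 = 3.9388.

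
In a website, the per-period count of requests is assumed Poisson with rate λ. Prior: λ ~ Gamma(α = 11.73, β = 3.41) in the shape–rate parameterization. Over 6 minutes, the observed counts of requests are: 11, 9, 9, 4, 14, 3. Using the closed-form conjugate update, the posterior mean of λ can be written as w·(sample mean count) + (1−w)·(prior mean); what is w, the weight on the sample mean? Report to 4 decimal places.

With a Gamma(shape α, rate β) prior, the Poisson likelihood is conjugate: the posterior is Gamma(α + ΣXᵢ, β + n).
Posterior mean = (α₀+S)/(β₀+n) = [n/(β₀+n)]·(S/n) + [β₀/(β₀+n)]·(α₀/β₀), so only n and β₀ enter the weight.
Weight on data w = n/(β₀+n) = 6/(3.41+6) = 6/9.41 = 0.6376.

0.6376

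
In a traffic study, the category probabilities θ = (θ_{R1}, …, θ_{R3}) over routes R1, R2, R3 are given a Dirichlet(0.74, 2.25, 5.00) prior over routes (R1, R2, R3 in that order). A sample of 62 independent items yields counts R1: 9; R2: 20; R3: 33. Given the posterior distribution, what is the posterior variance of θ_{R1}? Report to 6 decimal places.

0.001688

The Dirichlet prior is conjugate to the Multinomial likelihood: each posterior αⱼ = prior αⱼ + observed count nⱼ.
Posterior concentration: (9.74, 22.25, 38.00), total = 69.99.
Var[θ_j] = α_j(Σα−α_j)/((Σα)²(Σα+1)) = 9.74·60.25/(69.99²·70.99) = 0.001688.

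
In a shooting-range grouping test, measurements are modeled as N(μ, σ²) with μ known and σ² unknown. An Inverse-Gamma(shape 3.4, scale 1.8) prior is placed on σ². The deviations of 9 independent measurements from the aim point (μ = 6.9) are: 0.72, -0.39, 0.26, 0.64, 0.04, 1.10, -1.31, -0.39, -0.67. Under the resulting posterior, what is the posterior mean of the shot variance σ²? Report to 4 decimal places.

0.5997

With known mean μ and an Inverse-Gamma(α, β) prior on σ², the Normal likelihood is conjugate: posterior is Inv-Gamma(α + n/2, β + Σ(xᵢ−μ)²/2).
Σ(xᵢ−μ)² = (0.72)² + (-0.39)² + (0.26)² + (0.64)² + (0.04)² + (1.10)² + (-1.31)² + (-0.39)² + (-0.67)² = 4.6764.
Posterior: Inv-Gamma(3.4 + 9/2, 1.8 + 4.6764/2) = Inv-Gamma(7.90, 4.13820).
E[σ²|data] = β/(α−1) = 4.13820/6.90 = 0.5997.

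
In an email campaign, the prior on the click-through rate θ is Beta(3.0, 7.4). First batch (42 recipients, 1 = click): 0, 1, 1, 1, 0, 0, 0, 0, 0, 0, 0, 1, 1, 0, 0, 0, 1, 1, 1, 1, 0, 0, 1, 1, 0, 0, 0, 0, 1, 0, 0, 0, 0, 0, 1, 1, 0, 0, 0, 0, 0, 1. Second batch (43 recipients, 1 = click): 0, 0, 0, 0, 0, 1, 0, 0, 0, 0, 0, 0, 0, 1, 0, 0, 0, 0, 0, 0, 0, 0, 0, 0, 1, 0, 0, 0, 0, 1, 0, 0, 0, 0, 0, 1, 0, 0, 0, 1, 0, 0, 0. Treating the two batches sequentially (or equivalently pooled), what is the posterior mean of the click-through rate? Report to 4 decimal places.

The Beta prior is conjugate to a Binomial/Bernoulli likelihood; the update adds successes to α and failures to β.
After batch 1: Beta(3.0+15, 7.4+27) = Beta(18.0, 34.4).
After batch 2: Beta(18.0+6, 34.4+37) = Beta(24.0, 71.4).
Posterior mean = α/(α+β) = 24.0/95.4 = 0.2516.

0.2516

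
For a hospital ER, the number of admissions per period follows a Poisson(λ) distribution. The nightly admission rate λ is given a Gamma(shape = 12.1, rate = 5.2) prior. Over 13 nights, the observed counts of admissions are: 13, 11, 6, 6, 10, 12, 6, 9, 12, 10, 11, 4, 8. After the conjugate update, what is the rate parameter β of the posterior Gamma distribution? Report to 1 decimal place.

With a Gamma(shape α, rate β) prior, the Poisson likelihood is conjugate: the posterior is Gamma(α + ΣXᵢ, β + n).
Sum of counts S = 118 over n = 13 nights.
Posterior: Gamma(α+S, β+n) = Gamma(12.1+118, 5.2+13) = Gamma(130.1, 18.2).
Posterior β = 18.2.

18.2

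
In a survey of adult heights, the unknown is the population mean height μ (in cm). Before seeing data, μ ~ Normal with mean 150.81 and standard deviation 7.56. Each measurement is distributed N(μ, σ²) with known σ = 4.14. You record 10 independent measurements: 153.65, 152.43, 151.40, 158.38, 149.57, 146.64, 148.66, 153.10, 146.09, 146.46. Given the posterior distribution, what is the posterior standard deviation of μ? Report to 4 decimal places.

1.2900

For Normal data with known variance σ², a Normal(μ₀, σ₀²) prior on μ is conjugate. Posterior precision = 1/σ₀² + n/σ²; posterior mean is the precision-weighted average of μ₀ and x̄.
σ₀² = 7.56² = 57.1536, σ² = 4.14² = 17.1396; σ² + n·σ₀² = 17.1396 + 10·57.1536 = 588.6756.
Posterior precision = 1/σ₀² + n/σ² = 1/57.1536 + 10/17.1396 = (σ² + n·σ₀²)/(σ₀²σ²) = 588.6756/(57.1536·17.1396); posterior variance σₙ² = σ₀²σ²/(σ² + n·σ₀²) = 57.1536·17.1396/588.6756 = 1.664057.
Posterior SD = √σₙ² = √(57.1536·17.1396/588.6756) = 1.2900.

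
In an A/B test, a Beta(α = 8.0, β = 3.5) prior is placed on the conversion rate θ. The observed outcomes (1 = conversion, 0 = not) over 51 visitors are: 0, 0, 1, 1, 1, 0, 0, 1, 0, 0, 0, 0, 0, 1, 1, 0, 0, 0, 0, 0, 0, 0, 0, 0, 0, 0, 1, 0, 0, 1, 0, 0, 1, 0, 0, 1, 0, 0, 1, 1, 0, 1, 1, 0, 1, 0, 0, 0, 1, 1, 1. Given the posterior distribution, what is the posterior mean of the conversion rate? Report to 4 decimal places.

0.4160

The Beta prior is conjugate to a Binomial/Bernoulli likelihood; the update adds successes to α and failures to β.
Posterior: Beta(α+k, β+n−k) = Beta(8.0+18, 3.5+33) = Beta(26.0, 36.5).
Posterior mean = α/(α+β) = 26.0/62.5 = 0.4160.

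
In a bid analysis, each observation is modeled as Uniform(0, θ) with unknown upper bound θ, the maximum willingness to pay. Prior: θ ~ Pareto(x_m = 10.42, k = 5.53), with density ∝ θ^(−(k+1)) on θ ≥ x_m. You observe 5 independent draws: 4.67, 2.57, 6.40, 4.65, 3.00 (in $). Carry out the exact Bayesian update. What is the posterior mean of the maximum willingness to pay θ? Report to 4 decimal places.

11.5134

A Pareto(scale x_m, shape k) prior on the upper bound θ of Uniform(0, θ) is conjugate: posterior is Pareto(max(x_m, max xᵢ), k + n).
Sample maximum = 6.40; prior scale x_m = 10.42 → posterior scale = max = 10.42.
Posterior shape = 5.53 + 5 = 10.53.
E[θ|data] = k·x_m/(k−1) = 10.53·10.42/9.53 = 11.5134.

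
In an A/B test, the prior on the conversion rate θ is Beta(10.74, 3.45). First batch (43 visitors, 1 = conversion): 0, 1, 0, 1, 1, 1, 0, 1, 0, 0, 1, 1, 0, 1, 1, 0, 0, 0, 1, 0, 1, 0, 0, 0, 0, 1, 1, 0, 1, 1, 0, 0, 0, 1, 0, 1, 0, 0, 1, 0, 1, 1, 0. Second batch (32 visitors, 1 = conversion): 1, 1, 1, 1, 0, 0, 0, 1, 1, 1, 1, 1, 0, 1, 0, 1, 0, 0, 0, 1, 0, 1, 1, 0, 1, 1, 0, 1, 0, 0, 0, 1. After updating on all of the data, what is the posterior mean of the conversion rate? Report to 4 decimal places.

0.5465

The Beta prior is conjugate to a Binomial/Bernoulli likelihood; the update adds successes to α and failures to β.
After batch 1: Beta(10.74+20, 3.45+23) = Beta(30.74, 26.45).
After batch 2: Beta(30.74+18, 26.45+14) = Beta(48.74, 40.45).
Posterior mean = α/(α+β) = 48.74/89.19 = 0.5465.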